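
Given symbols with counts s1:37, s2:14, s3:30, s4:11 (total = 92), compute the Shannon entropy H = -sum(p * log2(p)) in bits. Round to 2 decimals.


Computing entropy H = -sum(p_i * log2(p_i)):
  s1: p = 37/92 = 0.4022, -p*log2(p) = 0.5285
  s2: p = 14/92 = 0.1522, -p*log2(p) = 0.4133
  s3: p = 30/92 = 0.3261, -p*log2(p) = 0.5272
  s4: p = 11/92 = 0.1196, -p*log2(p) = 0.3664
H = sum of terms = 1.8354
Rounded to 2 decimals: 1.84

1.84


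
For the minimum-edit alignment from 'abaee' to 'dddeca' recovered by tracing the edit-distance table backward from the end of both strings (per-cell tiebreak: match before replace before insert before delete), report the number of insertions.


Edit distance = 5. Backtracking from cell (5, 6) with preference match > replace > insert > delete,
then listing the resulting alignment 'abaee' -> 'dddeca' left to right:
  Step 1: replace a->d
  Step 2: replace b->d
  Step 3: replace a->d
  Step 4: keep 'e'
  Step 5: insert 'c' [insertion #1]
  Step 6: replace e->a
Total insertions: 1

1


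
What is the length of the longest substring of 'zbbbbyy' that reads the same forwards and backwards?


Scanning 'zbbbbyy' for palindromic substrings.
Substring at positions 1-4: 'bbbb'.
Check: reverse('bbbb') = 'bbbb' -> palindrome confirmed.
Neighbouring characters ('z' / 'y') break symmetry, so it cannot extend further.
No longer palindromic substring exists; longest length = 4

4


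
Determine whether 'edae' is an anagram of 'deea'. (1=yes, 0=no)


Sort characters of 'edae': 'adee'
Sort characters of 'deea': 'adee'
Sorted forms match -> they ARE anagrams
Result: 1

1


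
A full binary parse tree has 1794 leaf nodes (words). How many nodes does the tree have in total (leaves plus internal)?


Leaf nodes (terminals): 1794
Internal nodes = n - 1 = 1794 - 1 = 1793
Total = leaves + internal = 1794 + 1793 = 3587

3587


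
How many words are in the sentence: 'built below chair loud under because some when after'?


Counting words by splitting on spaces:
  Word 1: 'built'
  Word 2: 'below'
  Word 3: 'chair'
  Word 4: 'loud'
  Word 5: 'under'
  Word 6: 'because'
  Word 7: 'some'
  Word 8: 'when'
  Word 9: 'after'
Total words: 9

9


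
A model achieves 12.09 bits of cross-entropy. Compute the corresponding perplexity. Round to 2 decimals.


Perplexity formula: PP = 2^H
H = 12.09
PP = 2^12.09
Decompose: 2^12.09 = 2^12 * 2^0.09
2^12 = 4096, 2^0.09 ~ 1.0643702
PP ~ 4096 * 1.0643702 = 4359.6603392
Rounded to 2 decimals: 4359.66

4359.66


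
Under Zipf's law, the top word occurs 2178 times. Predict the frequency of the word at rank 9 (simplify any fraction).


Zipf's law: freq(rank) = f1 / rank
f1 = 2178, rank = 9
freq = 2178 / 9
= 242

242


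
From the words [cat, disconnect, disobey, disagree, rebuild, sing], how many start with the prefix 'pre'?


Checking each word for prefix 'pre':
  'cat' -> no (count: 0)
  'disconnect' -> no (count: 0)
  'disobey' -> no (count: 0)
  'disagree' -> no (count: 0)
  'rebuild' -> no (count: 0)
  'sing' -> no (count: 0)
Total with prefix 'pre': 0

0


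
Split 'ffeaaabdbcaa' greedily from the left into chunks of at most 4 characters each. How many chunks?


'ffeaaabdbcaa' has 12 characters.
Chunking with max size 4:
  Chunk 1: 'ffea' (positions 0-3)
  Chunk 2: 'aabd' (positions 4-7)
  Chunk 3: 'bcaa' (positions 8-11)
Total chunks: ceil(12 / 4) = 3

3


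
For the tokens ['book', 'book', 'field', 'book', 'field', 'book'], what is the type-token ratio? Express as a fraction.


Tokens: 6
Unique types: ('book', 'field') = 2
TTR = 2/6
Simplify: divide both by 2 -> 1/3
TTR = 1/3

1/3


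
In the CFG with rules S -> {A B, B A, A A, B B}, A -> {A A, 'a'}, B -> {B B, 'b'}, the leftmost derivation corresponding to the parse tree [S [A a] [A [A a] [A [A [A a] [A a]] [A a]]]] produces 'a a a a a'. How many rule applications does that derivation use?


Every bracketed nonterminal node [X ...] in the tree is produced by exactly one rule application.
Reading the tree off as a leftmost derivation:
  Step 1: S  =>  A A   (applied S -> A A)
  Step 2: A A  =>  a A   (applied A -> a)
  Step 3: a A  =>  a A A   (applied A -> A A)
  Step 4: a A A  =>  a a A   (applied A -> a)
  Step 5: a a A  =>  a a A A   (applied A -> A A)
  Step 6: a a A A  =>  a a A A A   (applied A -> A A)
  Step 7: a a A A A  =>  a a a A A   (applied A -> a)
  Step 8: a a a A A  =>  a a a a A   (applied A -> a)
  Step 9: a a a a A  =>  a a a a a   (applied A -> a)
Final yield: a a a a a
Total rewrite steps: 9

9


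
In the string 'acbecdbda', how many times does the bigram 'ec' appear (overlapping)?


Scanning 'acbecdbda' for bigram 'ec':
  Position 0: 'ac' -> no
  Position 1: 'cb' -> no
  Position 2: 'be' -> no
  Position 3: 'ec' -> MATCH
  Position 4: 'cd' -> no
  Position 5: 'db' -> no
  Position 6: 'bd' -> no
  Position 7: 'da' -> no
Total matches: 1

1


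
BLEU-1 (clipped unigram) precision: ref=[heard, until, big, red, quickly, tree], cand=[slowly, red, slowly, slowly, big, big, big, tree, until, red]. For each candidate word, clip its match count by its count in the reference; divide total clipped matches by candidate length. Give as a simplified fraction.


Reference word counts: {'big': 1, 'heard': 1, 'quickly': 1, 'red': 1, 'tree': 1, 'until': 1}
Checking each candidate word (with clipping):
  'slowly' -> not in reference -> no match (matches: 0)
  'red' -> in reference (ref count 1, used 1/1) -> match (matches: 1)
  'slowly' -> not in reference -> no match (matches: 1)
  'slowly' -> not in reference -> no match (matches: 1)
  'big' -> in reference (ref count 1, used 1/1) -> match (matches: 2)
  'big' -> ref count 1 already used up (1/1) -> clipped, no match (matches: 2)
  'big' -> ref count 1 already used up (1/1) -> clipped, no match (matches: 2)
  'tree' -> in reference (ref count 1, used 1/1) -> match (matches: 3)
  'until' -> in reference (ref count 1, used 1/1) -> match (matches: 4)
  'red' -> ref count 1 already used up (1/1) -> clipped, no match (matches: 4)
Clipped matches: 4, Candidate length: 10
Precision = 4/10 = 2/5

2/5


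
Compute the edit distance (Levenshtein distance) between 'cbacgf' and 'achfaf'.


Building DP table for s1='cbacgf' (len 6) and s2='achfaf' (len 6):
       a  c  h  f  a  f
    0  1  2  3  4  5  6
  c 1  1  1  2  3  4  5
  b 2  2  2  2  3  4  5
  a 3  2  3  3  3  3  4
  c 4  3  2  3  4  4  4
  g 5  4  3  3  4  5  5
  f 6  5  4  4  3  4  5
Edit distance = dp[6][6] = 5

5


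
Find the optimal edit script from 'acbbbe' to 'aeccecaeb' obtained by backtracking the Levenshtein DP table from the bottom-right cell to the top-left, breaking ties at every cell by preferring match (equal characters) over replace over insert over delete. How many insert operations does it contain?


Edit distance = 6. Backtracking from cell (6, 9) with preference match > replace > insert > delete,
then listing the resulting alignment 'acbbbe' -> 'aeccecaeb' left to right:
  Step 1: keep 'a'
  Step 2: insert 'e' [insertion #1]
  Step 3: insert 'c' [insertion #2]
  Step 4: keep 'c'
  Step 5: replace b->e
  Step 6: replace b->c
  Step 7: replace b->a
  Step 8: keep 'e'
  Step 9: insert 'b' [insertion #3]
Total insertions: 3

3


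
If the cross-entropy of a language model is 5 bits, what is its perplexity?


Perplexity formula: PP = 2^H
H = 5
PP = 2^5
Steps: 2^1 = 2, 2^2 = 4, 2^3 = 8, 2^4 = 16, 2^5 = 32
PP = 32

32


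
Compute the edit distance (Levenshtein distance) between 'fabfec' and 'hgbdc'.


Building DP table for s1='fabfec' (len 6) and s2='hgbdc' (len 5):
       h  g  b  d  c
    0  1  2  3  4  5
  f 1  1  2  3  4  5
  a 2  2  2  3  4  5
  b 3  3  3  2  3  4
  f 4  4  4  3  3  4
  e 5  5  5  4  4  4
  c 6  6  6  5  5  4
Edit distance = dp[6][5] = 4

4


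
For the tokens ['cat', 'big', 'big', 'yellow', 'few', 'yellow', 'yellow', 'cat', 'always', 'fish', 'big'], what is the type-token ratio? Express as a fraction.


Tokens: 11
Unique types: ('always', 'big', 'cat', 'few', 'fish', 'yellow') = 6
TTR = 6/11
Already in lowest terms.

6/11


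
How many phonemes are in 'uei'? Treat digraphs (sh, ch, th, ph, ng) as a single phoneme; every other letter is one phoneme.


Parsing 'uei' greedily, digraphs first:
  'u' -> vowel phoneme (phonemes so far: 1)
  'e' -> vowel phoneme (phonemes so far: 2)
  'i' -> vowel phoneme (phonemes so far: 3)
Total phonemes: 3

3


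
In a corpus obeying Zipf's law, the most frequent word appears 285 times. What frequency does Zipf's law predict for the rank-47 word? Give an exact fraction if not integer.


Zipf's law: freq(rank) = f1 / rank
f1 = 285, rank = 47
freq = 285 / 47
GCD(285, 47) = 1
Simplified: 285/47

285/47


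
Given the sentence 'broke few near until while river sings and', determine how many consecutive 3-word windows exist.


Word trigrams from [8] words:
  Trigram 1: (broke few near)
  Trigram 2: (few near until)
  Trigram 3: (near until while)
  Trigram 4: (until while river)
  Trigram 5: (while river sings)
  Trigram 6: (river sings and)
Total word trigrams: 8 - 2 = 6

6


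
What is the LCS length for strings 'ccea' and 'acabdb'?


DP table for LCS of 'ccea' and 'acabdb':
       a  c  a  b  d  b
    0  0  0  0  0  0  0
  c 0  0  1  1  1  1  1
  c 0  0  1  1  1  1  1
  e 0  0  1  1  1  1  1
  a 0  1  1  2  2  2  2
LCS: 'ca'
LCS length = 2

2


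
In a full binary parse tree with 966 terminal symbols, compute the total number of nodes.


Leaf nodes (terminals): 966
Internal nodes = n - 1 = 966 - 1 = 965
Total = leaves + internal = 966 + 965 = 1931

1931


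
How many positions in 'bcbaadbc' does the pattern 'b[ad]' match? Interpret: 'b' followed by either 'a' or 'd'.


Pattern: b[ad] means 'b' followed by either 'a' or 'd'.
Scanning 'bcbaadbc' position-by-position:
  Pos 0: window 'bc' -> no
  Pos 1: window 'cb' -> no
  Pos 2: window 'ba' -> MATCH
  Pos 3: window 'aa' -> no
  Pos 4: window 'ad' -> no
  Pos 5: window 'db' -> no
  Pos 6: window 'bc' -> no
  Pos 7: window 'c' -> no
Total matches: 1

1


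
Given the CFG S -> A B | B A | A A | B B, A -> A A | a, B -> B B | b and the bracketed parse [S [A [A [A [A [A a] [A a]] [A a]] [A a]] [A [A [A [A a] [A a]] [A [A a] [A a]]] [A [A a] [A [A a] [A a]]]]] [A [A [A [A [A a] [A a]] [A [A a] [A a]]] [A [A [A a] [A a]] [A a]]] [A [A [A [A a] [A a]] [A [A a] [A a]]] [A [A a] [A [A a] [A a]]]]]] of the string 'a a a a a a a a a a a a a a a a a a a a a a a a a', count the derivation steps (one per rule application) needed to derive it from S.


Every bracketed nonterminal node [X ...] in the tree is produced by exactly one rule application.
Reading the tree off as a leftmost derivation:
  Step 1: S  =>  A A   (applied S -> A A)
  Step 2: A A  =>  A A A   (applied A -> A A)
  Step 3: A A A  =>  A A A A   (applied A -> A A)
  Step 4: A A A A  =>  A A A A A   (applied A -> A A)
  Step 5: A A A A A  =>  A A A A A A   (applied A -> A A)
  Step 6: A A A A A A  =>  a A A A A A   (applied A -> a)
  Step 7: a A A A A A  =>  a a A A A A   (applied A -> a)
  Step 8: a a A A A A  =>  a a a A A A   (applied A -> a)
  Step 9: a a a A A A  =>  a a a a A A   (applied A -> a)
  Step 10: a a a a A A  =>  a a a a A A A   (applied A -> A A)
  Step 11: a a a a A A A  =>  a a a a A A A A   (applied A -> A A)
  Step 12: a a a a A A A A  =>  a a a a A A A A A   (applied A -> A A)
  Step 13: a a a a A A A A A  =>  a a a a a A A A A   (applied A -> a)
  Step 14: a a a a a A A A A  =>  a a a a a a A A A   (applied A -> a)
  Step 15: a a a a a a A A A  =>  a a a a a a A A A A   (applied A -> A A)
  Step 16: a a a a a a A A A A  =>  a a a a a a a A A A   (applied A -> a)
  Step 17: a a a a a a a A A A  =>  a a a a a a a a A A   (applied A -> a)
  Step 18: a a a a a a a a A A  =>  a a a a a a a a A A A   (applied A -> A A)
  Step 19: a a a a a a a a A A A  =>  a a a a a a a a a A A   (applied A -> a)
  Step 20: a a a a a a a a a A A  =>  a a a a a a a a a A A A   (applied A -> A A)
  Step 21: a a a a a a a a a A A A  =>  a a a a a a a a a a A A   (applied A -> a)
  Step 22: a a a a a a a a a a A A  =>  a a a a a a a a a a a A   (applied A -> a)
  Step 23: a a a a a a a a a a a A  =>  a a a a a a a a a a a A A   (applied A -> A A)
  Step 24: a a a a a a a a a a a A A  =>  a a a a a a a a a a a A A A   (applied A -> A A)
  Step 25: a a a a a a a a a a a A A A  =>  a a a a a a a a a a a A A A A   (applied A -> A A)
  Step 26: a a a a a a a a a a a A A A A  =>  a a a a a a a a a a a A A A A A   (applied A -> A A)
  Step 27: a a a a a a a a a a a A A A A A  =>  a a a a a a a a a a a a A A A A   (applied A -> a)
  Step 28: a a a a a a a a a a a a A A A A  =>  a a a a a a a a a a a a a A A A   (applied A -> a)
  Step 29: a a a a a a a a a a a a a A A A  =>  a a a a a a a a a a a a a A A A A   (applied A -> A A)
  Step 30: a a a a a a a a a a a a a A A A A  =>  a a a a a a a a a a a a a a A A A   (applied A -> a)
  Step 31: a a a a a a a a a a a a a a A A A  =>  a a a a a a a a a a a a a a a A A   (applied A -> a)
  Step 32: a a a a a a a a a a a a a a a A A  =>  a a a a a a a a a a a a a a a A A A   (applied A -> A A)
  Step 33: a a a a a a a a a a a a a a a A A A  =>  a a a a a a a a a a a a a a a A A A A   (applied A -> A A)
  Step 34: a a a a a a a a a a a a a a a A A A A  =>  a a a a a a a a a a a a a a a a A A A   (applied A -> a)
  Step 35: a a a a a a a a a a a a a a a a A A A  =>  a a a a a a a a a a a a a a a a a A A   (applied A -> a)
  Step 36: a a a a a a a a a a a a a a a a a A A  =>  a a a a a a a a a a a a a a a a a a A   (applied A -> a)
  Step 37: a a a a a a a a a a a a a a a a a a A  =>  a a a a a a a a a a a a a a a a a a A A   (applied A -> A A)
  Step 38: a a a a a a a a a a a a a a a a a a A A  =>  a a a a a a a a a a a a a a a a a a A A A   (applied A -> A A)
  Step 39: a a a a a a a a a a a a a a a a a a A A A  =>  a a a a a a a a a a a a a a a a a a A A A A   (applied A -> A A)
  Step 40: a a a a a a a a a a a a a a a a a a A A A A  =>  a a a a a a a a a a a a a a a a a a a A A A   (applied A -> a)
  Step 41: a a a a a a a a a a a a a a a a a a a A A A  =>  a a a a a a a a a a a a a a a a a a a a A A   (applied A -> a)
  Step 42: a a a a a a a a a a a a a a a a a a a a A A  =>  a a a a a a a a a a a a a a a a a a a a A A A   (applied A -> A A)
  Step 43: a a a a a a a a a a a a a a a a a a a a A A A  =>  a a a a a a a a a a a a a a a a a a a a a A A   (applied A -> a)
  Step 44: a a a a a a a a a a a a a a a a a a a a a A A  =>  a a a a a a a a a a a a a a a a a a a a a a A   (applied A -> a)
  Step 45: a a a a a a a a a a a a a a a a a a a a a a A  =>  a a a a a a a a a a a a a a a a a a a a a a A A   (applied A -> A A)
  Step 46: a a a a a a a a a a a a a a a a a a a a a a A A  =>  a a a a a a a a a a a a a a a a a a a a a a a A   (applied A -> a)
  Step 47: a a a a a a a a a a a a a a a a a a a a a a a A  =>  a a a a a a a a a a a a a a a a a a a a a a a A A   (applied A -> A A)
  Step 48: a a a a a a a a a a a a a a a a a a a a a a a A A  =>  a a a a a a a a a a a a a a a a a a a a a a a a A   (applied A -> a)
  Step 49: a a a a a a a a a a a a a a a a a a a a a a a a A  =>  a a a a a a a a a a a a a a a a a a a a a a a a a   (applied A -> a)
Final yield: a a a a a a a a a a a a a a a a a a a a a a a a a
Total rewrite steps: 49

49


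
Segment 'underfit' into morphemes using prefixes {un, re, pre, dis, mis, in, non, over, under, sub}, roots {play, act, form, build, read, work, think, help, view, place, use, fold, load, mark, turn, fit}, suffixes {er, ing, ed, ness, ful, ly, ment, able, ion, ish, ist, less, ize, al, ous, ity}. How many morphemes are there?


Segmenting 'underfit' against the inventory:
  'under' -> prefix (morpheme 1)
  'fit' -> root (morpheme 2)
Total morphemes: 2

2


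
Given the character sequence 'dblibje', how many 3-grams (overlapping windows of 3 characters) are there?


String 'dblibje' has length L = 7.
Number of overlapping n-grams = L - n + 1
Substituting: 7 - 3 + 1 = 5

5


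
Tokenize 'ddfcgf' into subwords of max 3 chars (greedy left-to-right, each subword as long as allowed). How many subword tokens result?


'ddfcgf' has 6 characters.
Chunking with max size 3:
  Chunk 1: 'ddf' (positions 0-2)
  Chunk 2: 'cgf' (positions 3-5)
Total chunks: ceil(6 / 3) = 2

2


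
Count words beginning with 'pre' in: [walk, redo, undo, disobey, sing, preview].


Checking each word for prefix 'pre':
  'walk' -> no (count: 0)
  'redo' -> no (count: 0)
  'undo' -> no (count: 0)
  'disobey' -> no (count: 0)
  'sing' -> no (count: 0)
  'preview' -> YES, starts with 'pre' (count: 1)
Total with prefix 'pre': 1

1


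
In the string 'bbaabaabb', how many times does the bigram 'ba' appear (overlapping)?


Scanning 'bbaabaabb' for bigram 'ba':
  Position 0: 'bb' -> no
  Position 1: 'ba' -> MATCH
  Position 2: 'aa' -> no
  Position 3: 'ab' -> no
  Position 4: 'ba' -> MATCH
  Position 5: 'aa' -> no
  Position 6: 'ab' -> no
  Position 7: 'bb' -> no
Total matches: 2

2


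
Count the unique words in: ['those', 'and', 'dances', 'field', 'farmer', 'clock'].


Listing all tokens and tracking unique types:
  Token 1: 'those' -> NEW (unique so far: 1)
  Token 2: 'and' -> NEW (unique so far: 2)
  Token 3: 'dances' -> NEW (unique so far: 3)
  Token 4: 'field' -> NEW (unique so far: 4)
  Token 5: 'farmer' -> NEW (unique so far: 5)
  Token 6: 'clock' -> NEW (unique so far: 6)
Unique types: ('and', 'clock', 'dances', 'farmer', 'field', 'those')
Vocabulary size: 6

6


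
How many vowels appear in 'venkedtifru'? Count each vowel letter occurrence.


Scanning each character of 'venkedtifru':
  Position 1: 'v' -> consonant (running count: 0)
  Position 2: 'e' -> vowel (running count: 1)
  Position 3: 'n' -> consonant (running count: 1)
  Position 4: 'k' -> consonant (running count: 1)
  Position 5: 'e' -> vowel (running count: 2)
  Position 6: 'd' -> consonant (running count: 2)
  Position 7: 't' -> consonant (running count: 2)
  Position 8: 'i' -> vowel (running count: 3)
  Position 9: 'f' -> consonant (running count: 3)
  Position 10: 'r' -> consonant (running count: 3)
  Position 11: 'u' -> vowel (running count: 4)
Total vowels: 4

4


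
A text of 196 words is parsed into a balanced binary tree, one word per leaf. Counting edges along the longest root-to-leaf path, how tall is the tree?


In a balanced binary tree with n leaves the deepest leaf is ceil(log2(n)) edges below the root.
log2(196) = 7.6147
ceil(7.6147) = 8
height (edges) = 8

8


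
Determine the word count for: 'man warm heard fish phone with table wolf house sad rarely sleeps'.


Counting words by splitting on spaces:
  Word 1: 'man'
  Word 2: 'warm'
  Word 3: 'heard'
  Word 4: 'fish'
  Word 5: 'phone'
  Word 6: 'with'
  Word 7: 'table'
  Word 8: 'wolf'
  Word 9: 'house'
  Word 10: 'sad'
  Word 11: 'rarely'
  Word 12: 'sleeps'
Total words: 12

12


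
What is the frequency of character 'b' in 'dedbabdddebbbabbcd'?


Scanning 'dedbabdddebbbabbcd' for 'b':
  Position 3: 'b' -> MATCH (count: 1)
  Position 5: 'b' -> MATCH (count: 2)
  Position 10: 'b' -> MATCH (count: 3)
  Position 11: 'b' -> MATCH (count: 4)
  Position 12: 'b' -> MATCH (count: 5)
  Position 14: 'b' -> MATCH (count: 6)
  Position 15: 'b' -> MATCH (count: 7)
Total occurrences of 'b': 7

7


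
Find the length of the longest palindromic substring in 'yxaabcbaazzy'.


Scanning 'yxaabcbaazzy' for palindromic substrings.
Substring at positions 2-8: 'aabcbaa'.
Check: reverse('aabcbaa') = 'aabcbaa' -> palindrome confirmed.
Neighbouring characters ('x' / 'z') break symmetry, so it cannot extend further.
No longer palindromic substring exists; longest length = 7

7


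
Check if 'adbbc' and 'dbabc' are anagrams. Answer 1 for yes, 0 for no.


Sort characters of 'adbbc': 'abbcd'
Sort characters of 'dbabc': 'abbcd'
Sorted forms match -> they ARE anagrams
Result: 1

1


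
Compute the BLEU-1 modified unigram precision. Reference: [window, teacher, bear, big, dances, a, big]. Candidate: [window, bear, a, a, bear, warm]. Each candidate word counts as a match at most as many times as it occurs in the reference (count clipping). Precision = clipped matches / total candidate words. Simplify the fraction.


Reference word counts: {'a': 1, 'bear': 1, 'big': 2, 'dances': 1, 'teacher': 1, 'window': 1}
Checking each candidate word (with clipping):
  'window' -> in reference (ref count 1, used 1/1) -> match (matches: 1)
  'bear' -> in reference (ref count 1, used 1/1) -> match (matches: 2)
  'a' -> in reference (ref count 1, used 1/1) -> match (matches: 3)
  'a' -> ref count 1 already used up (1/1) -> clipped, no match (matches: 3)
  'bear' -> ref count 1 already used up (1/1) -> clipped, no match (matches: 3)
  'warm' -> not in reference -> no match (matches: 3)
Clipped matches: 3, Candidate length: 6
Precision = 3/6 = 1/2

1/2


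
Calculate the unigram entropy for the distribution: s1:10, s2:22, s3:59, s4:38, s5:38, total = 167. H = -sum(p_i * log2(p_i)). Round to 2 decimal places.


Computing entropy H = -sum(p_i * log2(p_i)):
  s1: p = 10/167 = 0.0599, -p*log2(p) = 0.2432
  s2: p = 22/167 = 0.1317, -p*log2(p) = 0.3852
  s3: p = 59/167 = 0.3533, -p*log2(p) = 0.5303
  s4: p = 38/167 = 0.2275, -p*log2(p) = 0.4860
  s5: p = 38/167 = 0.2275, -p*log2(p) = 0.4860
H = sum of terms = 2.1307
Rounded to 2 decimals: 2.13

2.13


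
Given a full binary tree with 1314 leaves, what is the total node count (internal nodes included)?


Leaf nodes (terminals): 1314
Internal nodes = n - 1 = 1314 - 1 = 1313
Total = leaves + internal = 1314 + 1313 = 2627

2627


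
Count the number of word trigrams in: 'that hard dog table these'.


Word trigrams from [5] words:
  Trigram 1: (that hard dog)
  Trigram 2: (hard dog table)
  Trigram 3: (dog table these)
Total word trigrams: 5 - 2 = 3

3


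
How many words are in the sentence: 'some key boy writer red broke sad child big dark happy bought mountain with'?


Counting words by splitting on spaces:
  Word 1: 'some'
  Word 2: 'key'
  Word 3: 'boy'
  Word 4: 'writer'
  Word 5: 'red'
  Word 6: 'broke'
  Word 7: 'sad'
  Word 8: 'child'
  Word 9: 'big'
  Word 10: 'dark'
  Word 11: 'happy'
  Word 12: 'bought'
  Word 13: 'mountain'
  Word 14: 'with'
Total words: 14

14


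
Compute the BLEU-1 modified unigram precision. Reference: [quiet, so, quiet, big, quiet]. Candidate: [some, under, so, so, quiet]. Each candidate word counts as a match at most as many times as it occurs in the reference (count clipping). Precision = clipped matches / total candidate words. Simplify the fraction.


Reference word counts: {'big': 1, 'quiet': 3, 'so': 1}
Checking each candidate word (with clipping):
  'some' -> not in reference -> no match (matches: 0)
  'under' -> not in reference -> no match (matches: 0)
  'so' -> in reference (ref count 1, used 1/1) -> match (matches: 1)
  'so' -> ref count 1 already used up (1/1) -> clipped, no match (matches: 1)
  'quiet' -> in reference (ref count 3, used 1/3) -> match (matches: 2)
Clipped matches: 2, Candidate length: 5
Precision = 2/5

2/5


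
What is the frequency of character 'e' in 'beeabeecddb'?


Scanning 'beeabeecddb' for 'e':
  Position 1: 'e' -> MATCH (count: 1)
  Position 2: 'e' -> MATCH (count: 2)
  Position 5: 'e' -> MATCH (count: 3)
  Position 6: 'e' -> MATCH (count: 4)
Total occurrences of 'e': 4

4


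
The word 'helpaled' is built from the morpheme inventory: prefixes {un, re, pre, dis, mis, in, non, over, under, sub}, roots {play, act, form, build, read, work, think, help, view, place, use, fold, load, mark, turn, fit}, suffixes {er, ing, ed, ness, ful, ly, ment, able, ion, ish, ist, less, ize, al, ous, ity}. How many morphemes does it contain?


Segmenting 'helpaled' against the inventory:
  'help' -> root (morpheme 1)
  'al' -> suffix (morpheme 2)
  'ed' -> suffix (morpheme 3)
Total morphemes: 3

3


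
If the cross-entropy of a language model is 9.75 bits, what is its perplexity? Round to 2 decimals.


Perplexity formula: PP = 2^H
H = 9.75
PP = 2^9.75
Decompose: 2^9.75 = 2^9 * 2^0.75
2^9 = 512, 2^0.75 ~ 1.6817928
PP ~ 512 * 1.6817928 = 861.0779136
Rounded to 2 decimals: 861.08

861.08


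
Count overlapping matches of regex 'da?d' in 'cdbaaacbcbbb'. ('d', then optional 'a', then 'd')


Pattern: da?d means 'd', then optional 'a', then 'd'.
Scanning 'cdbaaacbcbbb' position-by-position:
  Pos 0: window 'cdb' -> no
  Pos 1: window 'dba' -> no
  Pos 2: window 'baa' -> no
  Pos 3: window 'aaa' -> no
  Pos 4: window 'aac' -> no
  Pos 5: window 'acb' -> no
  Pos 6: window 'cbc' -> no
  Pos 7: window 'bcb' -> no
  Pos 8: window 'cbb' -> no
  Pos 9: window 'bbb' -> no
  Pos 10: window 'bb' -> no
  Pos 11: window 'b' -> no
Total matches: 0

0


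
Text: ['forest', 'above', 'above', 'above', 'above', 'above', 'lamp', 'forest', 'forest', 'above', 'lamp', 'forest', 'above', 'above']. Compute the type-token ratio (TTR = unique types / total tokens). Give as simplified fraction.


Tokens: 14
Unique types: ('above', 'forest', 'lamp') = 3
TTR = 3/14
Already in lowest terms.

3/14


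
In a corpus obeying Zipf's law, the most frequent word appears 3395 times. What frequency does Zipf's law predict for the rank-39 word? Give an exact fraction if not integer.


Zipf's law: freq(rank) = f1 / rank
f1 = 3395, rank = 39
freq = 3395 / 39
GCD(3395, 39) = 1
Simplified: 3395/39

3395/39


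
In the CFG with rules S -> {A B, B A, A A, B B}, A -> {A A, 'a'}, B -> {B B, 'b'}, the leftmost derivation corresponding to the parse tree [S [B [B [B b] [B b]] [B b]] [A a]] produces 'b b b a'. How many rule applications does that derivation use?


Every bracketed nonterminal node [X ...] in the tree is produced by exactly one rule application.
Reading the tree off as a leftmost derivation:
  Step 1: S  =>  B A   (applied S -> B A)
  Step 2: B A  =>  B B A   (applied B -> B B)
  Step 3: B B A  =>  B B B A   (applied B -> B B)
  Step 4: B B B A  =>  b B B A   (applied B -> b)
  Step 5: b B B A  =>  b b B A   (applied B -> b)
  Step 6: b b B A  =>  b b b A   (applied B -> b)
  Step 7: b b b A  =>  b b b a   (applied A -> a)
Final yield: b b b a
Total rewrite steps: 7

7


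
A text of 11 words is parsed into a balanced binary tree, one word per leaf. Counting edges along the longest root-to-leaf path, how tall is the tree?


In a balanced binary tree with n leaves the deepest leaf is ceil(log2(n)) edges below the root.
log2(11) = 3.4594
ceil(3.4594) = 4
height (edges) = 4

4


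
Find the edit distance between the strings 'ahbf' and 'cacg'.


Building DP table for s1='ahbf' (len 4) and s2='cacg' (len 4):
       c  a  c  g
    0  1  2  3  4
  a 1  1  1  2  3
  h 2  2  2  2  3
  b 3  3  3  3  3
  f 4  4  4  4  4
Edit distance = dp[4][4] = 4

4


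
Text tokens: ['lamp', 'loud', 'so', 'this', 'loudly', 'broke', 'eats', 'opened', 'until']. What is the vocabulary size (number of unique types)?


Listing all tokens and tracking unique types:
  Token 1: 'lamp' -> NEW (unique so far: 1)
  Token 2: 'loud' -> NEW (unique so far: 2)
  Token 3: 'so' -> NEW (unique so far: 3)
  Token 4: 'this' -> NEW (unique so far: 4)
  Token 5: 'loudly' -> NEW (unique so far: 5)
  Token 6: 'broke' -> NEW (unique so far: 6)
  Token 7: 'eats' -> NEW (unique so far: 7)
  Token 8: 'opened' -> NEW (unique so far: 8)
  Token 9: 'until' -> NEW (unique so far: 9)
Unique types: ('broke', 'eats', 'lamp', 'loud', 'loudly', 'opened', 'so', 'this', 'until')
Vocabulary size: 9

9


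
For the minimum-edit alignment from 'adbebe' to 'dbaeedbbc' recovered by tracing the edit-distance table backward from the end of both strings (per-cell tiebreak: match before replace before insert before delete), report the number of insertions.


Edit distance = 6. Backtracking from cell (6, 9) with preference match > replace > insert > delete,
then listing the resulting alignment 'adbebe' -> 'dbaeedbbc' left to right:
  Step 1: delete 'a'
  Step 2: keep 'd'
  Step 3: keep 'b'
  Step 4: insert 'a' [insertion #1]
  Step 5: insert 'e' [insertion #2]
  Step 6: keep 'e'
  Step 7: insert 'd' [insertion #3]
  Step 8: insert 'b' [insertion #4]
  Step 9: keep 'b'
  Step 10: replace e->c
Total insertions: 4

4


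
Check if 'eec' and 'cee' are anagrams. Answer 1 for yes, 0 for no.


Sort characters of 'eec': 'cee'
Sort characters of 'cee': 'cee'
Sorted forms match -> they ARE anagrams
Result: 1

1


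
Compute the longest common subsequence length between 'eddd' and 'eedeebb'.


DP table for LCS of 'eddd' and 'eedeebb':
       e  e  d  e  e  b  b
    0  0  0  0  0  0  0  0
  e 0  1  1  1  1  1  1  1
  d 0  1  1  2  2  2  2  2
  d 0  1  1  2  2  2  2  2
  d 0  1  1  2  2  2  2  2
LCS: 'ed'
LCS length = 2

2


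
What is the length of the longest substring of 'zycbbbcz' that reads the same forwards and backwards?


Scanning 'zycbbbcz' for palindromic substrings.
Substring at positions 2-6: 'cbbbc'.
Check: reverse('cbbbc') = 'cbbbc' -> palindrome confirmed.
Neighbouring characters ('y' / 'z') break symmetry, so it cannot extend further.
No longer palindromic substring exists; longest length = 5

5


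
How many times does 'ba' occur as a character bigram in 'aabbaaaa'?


Scanning 'aabbaaaa' for bigram 'ba':
  Position 0: 'aa' -> no
  Position 1: 'ab' -> no
  Position 2: 'bb' -> no
  Position 3: 'ba' -> MATCH
  Position 4: 'aa' -> no
  Position 5: 'aa' -> no
  Position 6: 'aa' -> no
Total matches: 1

1


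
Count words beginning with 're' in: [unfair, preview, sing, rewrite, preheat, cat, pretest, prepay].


Checking each word for prefix 're':
  'unfair' -> no (count: 0)
  'preview' -> no (count: 0)
  'sing' -> no (count: 0)
  'rewrite' -> YES, starts with 're' (count: 1)
  'preheat' -> no (count: 1)
  'cat' -> no (count: 1)
  'pretest' -> no (count: 1)
  'prepay' -> no (count: 1)
Total with prefix 're': 1

1


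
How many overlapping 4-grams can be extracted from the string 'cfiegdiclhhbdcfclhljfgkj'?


String 'cfiegdiclhhbdcfclhljfgkj' has length L = 24.
Number of overlapping n-grams = L - n + 1
Substituting: 24 - 4 + 1 = 21

21


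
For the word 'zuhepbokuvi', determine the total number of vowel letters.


Scanning each character of 'zuhepbokuvi':
  Position 1: 'z' -> consonant (running count: 0)
  Position 2: 'u' -> vowel (running count: 1)
  Position 3: 'h' -> consonant (running count: 1)
  Position 4: 'e' -> vowel (running count: 2)
  Position 5: 'p' -> consonant (running count: 2)
  Position 6: 'b' -> consonant (running count: 2)
  Position 7: 'o' -> vowel (running count: 3)
  Position 8: 'k' -> consonant (running count: 3)
  Position 9: 'u' -> vowel (running count: 4)
  Position 10: 'v' -> consonant (running count: 4)
  Position 11: 'i' -> vowel (running count: 5)
Total vowels: 5

5


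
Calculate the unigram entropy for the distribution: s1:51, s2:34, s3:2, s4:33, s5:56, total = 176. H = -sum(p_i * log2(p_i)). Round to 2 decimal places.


Computing entropy H = -sum(p_i * log2(p_i)):
  s1: p = 51/176 = 0.2898, -p*log2(p) = 0.5178
  s2: p = 34/176 = 0.1932, -p*log2(p) = 0.4582
  s3: p = 2/176 = 0.0114, -p*log2(p) = 0.0734
  s4: p = 33/176 = 0.1875, -p*log2(p) = 0.4528
  s5: p = 56/176 = 0.3182, -p*log2(p) = 0.5257
H = sum of terms = 2.0279
Rounded to 2 decimals: 2.03

2.03


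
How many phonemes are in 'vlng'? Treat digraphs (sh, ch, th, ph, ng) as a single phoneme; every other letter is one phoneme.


Parsing 'vlng' greedily, digraphs first:
  'v' -> consonant phoneme (phonemes so far: 1)
  'l' -> consonant phoneme (phonemes so far: 2)
  'ng' -> digraph (1 consonant phoneme) (phonemes so far: 3)
Total phonemes: 3

3


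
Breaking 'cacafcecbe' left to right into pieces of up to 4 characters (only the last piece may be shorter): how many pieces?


'cacafcecbe' has 10 characters.
Chunking with max size 4:
  Chunk 1: 'caca' (positions 0-3)
  Chunk 2: 'fcec' (positions 4-7)
  Chunk 3: 'be' (positions 8-9)
Total chunks: ceil(10 / 4) = 3

3


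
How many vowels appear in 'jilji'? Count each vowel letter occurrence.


Scanning each character of 'jilji':
  Position 1: 'j' -> consonant (running count: 0)
  Position 2: 'i' -> vowel (running count: 1)
  Position 3: 'l' -> consonant (running count: 1)
  Position 4: 'j' -> consonant (running count: 1)
  Position 5: 'i' -> vowel (running count: 2)
Total vowels: 2

2


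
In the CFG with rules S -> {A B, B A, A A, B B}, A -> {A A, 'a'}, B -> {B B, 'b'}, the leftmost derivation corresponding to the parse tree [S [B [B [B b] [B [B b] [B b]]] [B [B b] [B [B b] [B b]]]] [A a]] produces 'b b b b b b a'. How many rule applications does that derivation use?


Every bracketed nonterminal node [X ...] in the tree is produced by exactly one rule application.
Reading the tree off as a leftmost derivation:
  Step 1: S  =>  B A   (applied S -> B A)
  Step 2: B A  =>  B B A   (applied B -> B B)
  Step 3: B B A  =>  B B B A   (applied B -> B B)
  Step 4: B B B A  =>  b B B A   (applied B -> b)
  Step 5: b B B A  =>  b B B B A   (applied B -> B B)
  Step 6: b B B B A  =>  b b B B A   (applied B -> b)
  Step 7: b b B B A  =>  b b b B A   (applied B -> b)
  Step 8: b b b B A  =>  b b b B B A   (applied B -> B B)
  Step 9: b b b B B A  =>  b b b b B A   (applied B -> b)
  Step 10: b b b b B A  =>  b b b b B B A   (applied B -> B B)
  Step 11: b b b b B B A  =>  b b b b b B A   (applied B -> b)
  Step 12: b b b b b B A  =>  b b b b b b A   (applied B -> b)
  Step 13: b b b b b b A  =>  b b b b b b a   (applied A -> a)
Final yield: b b b b b b a
Total rewrite steps: 13

13


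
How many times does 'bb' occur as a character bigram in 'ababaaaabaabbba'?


Scanning 'ababaaaabaabbba' for bigram 'bb':
  Position 0: 'ab' -> no
  Position 1: 'ba' -> no
  Position 2: 'ab' -> no
  Position 3: 'ba' -> no
  Position 4: 'aa' -> no
  Position 5: 'aa' -> no
  Position 6: 'aa' -> no
  Position 7: 'ab' -> no
  Position 8: 'ba' -> no
  Position 9: 'aa' -> no
  Position 10: 'ab' -> no
  Position 11: 'bb' -> MATCH
  Position 12: 'bb' -> MATCH
  Position 13: 'ba' -> no
Total matches: 2

2


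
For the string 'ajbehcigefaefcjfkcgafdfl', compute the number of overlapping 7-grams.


String 'ajbehcigefaefcjfkcgafdfl' has length L = 24.
Number of overlapping n-grams = L - n + 1
Substituting: 24 - 7 + 1 = 18

18


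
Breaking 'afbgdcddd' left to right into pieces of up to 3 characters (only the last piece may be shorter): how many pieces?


'afbgdcddd' has 9 characters.
Chunking with max size 3:
  Chunk 1: 'afb' (positions 0-2)
  Chunk 2: 'gdc' (positions 3-5)
  Chunk 3: 'ddd' (positions 6-8)
Total chunks: ceil(9 / 3) = 3

3


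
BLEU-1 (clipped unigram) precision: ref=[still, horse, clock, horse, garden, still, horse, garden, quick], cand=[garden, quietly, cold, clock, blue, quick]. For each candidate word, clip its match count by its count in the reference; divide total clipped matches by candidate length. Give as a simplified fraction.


Reference word counts: {'clock': 1, 'garden': 2, 'horse': 3, 'quick': 1, 'still': 2}
Checking each candidate word (with clipping):
  'garden' -> in reference (ref count 2, used 1/2) -> match (matches: 1)
  'quietly' -> not in reference -> no match (matches: 1)
  'cold' -> not in reference -> no match (matches: 1)
  'clock' -> in reference (ref count 1, used 1/1) -> match (matches: 2)
  'blue' -> not in reference -> no match (matches: 2)
  'quick' -> in reference (ref count 1, used 1/1) -> match (matches: 3)
Clipped matches: 3, Candidate length: 6
Precision = 3/6 = 1/2

1/2


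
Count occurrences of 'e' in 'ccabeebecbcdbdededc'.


Scanning 'ccabeebecbcdbdededc' for 'e':
  Position 4: 'e' -> MATCH (count: 1)
  Position 5: 'e' -> MATCH (count: 2)
  Position 7: 'e' -> MATCH (count: 3)
  Position 14: 'e' -> MATCH (count: 4)
  Position 16: 'e' -> MATCH (count: 5)
Total occurrences of 'e': 5

5


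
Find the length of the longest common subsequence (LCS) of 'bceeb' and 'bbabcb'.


DP table for LCS of 'bceeb' and 'bbabcb':
       b  b  a  b  c  b
    0  0  0  0  0  0  0
  b 0  1  1  1  1  1  1
  c 0  1  1  1  1  2  2
  e 0  1  1  1  1  2  2
  e 0  1  1  1  1  2  2
  b 0  1  2  2  2  2  3
LCS: 'bcb'
LCS length = 3

3


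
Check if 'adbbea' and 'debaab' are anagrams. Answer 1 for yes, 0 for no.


Sort characters of 'adbbea': 'aabbde'
Sort characters of 'debaab': 'aabbde'
Sorted forms match -> they ARE anagrams
Result: 1

1


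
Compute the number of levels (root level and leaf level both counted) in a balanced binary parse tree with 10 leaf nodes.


In a balanced binary tree with n leaves the deepest leaf is ceil(log2(n)) edges below the root,
so counting node levels inclusive of root and leaves gives ceil(log2(n)) + 1 levels.
log2(10) = 3.3219
ceil(3.3219) = 4
levels = 4 + 1 = 5

5


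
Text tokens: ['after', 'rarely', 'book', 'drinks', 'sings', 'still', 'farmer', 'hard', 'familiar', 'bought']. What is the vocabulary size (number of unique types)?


Listing all tokens and tracking unique types:
  Token 1: 'after' -> NEW (unique so far: 1)
  Token 2: 'rarely' -> NEW (unique so far: 2)
  Token 3: 'book' -> NEW (unique so far: 3)
  Token 4: 'drinks' -> NEW (unique so far: 4)
  Token 5: 'sings' -> NEW (unique so far: 5)
  Token 6: 'still' -> NEW (unique so far: 6)
  Token 7: 'farmer' -> NEW (unique so far: 7)
  Token 8: 'hard' -> NEW (unique so far: 8)
  Token 9: 'familiar' -> NEW (unique so far: 9)
  Token 10: 'bought' -> NEW (unique so far: 10)
Unique types: ('after', 'book', 'bought', 'drinks', 'familiar', 'farmer', 'hard', 'rarely', 'sings', 'still')
Vocabulary size: 10

10


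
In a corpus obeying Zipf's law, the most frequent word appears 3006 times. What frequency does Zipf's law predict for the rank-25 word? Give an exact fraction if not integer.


Zipf's law: freq(rank) = f1 / rank
f1 = 3006, rank = 25
freq = 3006 / 25
GCD(3006, 25) = 1
Simplified: 3006/25

3006/25


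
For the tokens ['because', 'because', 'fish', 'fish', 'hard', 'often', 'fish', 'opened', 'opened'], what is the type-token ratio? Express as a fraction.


Tokens: 9
Unique types: ('because', 'fish', 'hard', 'often', 'opened') = 5
TTR = 5/9
Already in lowest terms.

5/9


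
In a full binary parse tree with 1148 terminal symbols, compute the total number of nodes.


Leaf nodes (terminals): 1148
Internal nodes = n - 1 = 1148 - 1 = 1147
Total = leaves + internal = 1148 + 1147 = 2295

2295


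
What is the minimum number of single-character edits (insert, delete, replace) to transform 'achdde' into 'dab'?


Building DP table for s1='achdde' (len 6) and s2='dab' (len 3):
       d  a  b
    0  1  2  3
  a 1  1  1  2
  c 2  2  2  2
  h 3  3  3  3
  d 4  3  4  4
  d 5  4  4  5
  e 6  5  5  5
Edit distance = dp[6][3] = 5

5


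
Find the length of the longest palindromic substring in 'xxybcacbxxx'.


Scanning 'xxybcacbxxx' for palindromic substrings.
Substring at positions 3-7: 'bcacb'.
Check: reverse('bcacb') = 'bcacb' -> palindrome confirmed.
Neighbouring characters ('y' / 'x') break symmetry, so it cannot extend further.
No longer palindromic substring exists; longest length = 5

5


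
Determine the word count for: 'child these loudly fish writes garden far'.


Counting words by splitting on spaces:
  Word 1: 'child'
  Word 2: 'these'
  Word 3: 'loudly'
  Word 4: 'fish'
  Word 5: 'writes'
  Word 6: 'garden'
  Word 7: 'far'
Total words: 7

7


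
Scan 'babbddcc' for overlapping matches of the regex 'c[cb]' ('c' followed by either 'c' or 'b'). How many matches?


Pattern: c[cb] means 'c' followed by either 'c' or 'b'.
Scanning 'babbddcc' position-by-position:
  Pos 0: window 'ba' -> no
  Pos 1: window 'ab' -> no
  Pos 2: window 'bb' -> no
  Pos 3: window 'bd' -> no
  Pos 4: window 'dd' -> no
  Pos 5: window 'dc' -> no
  Pos 6: window 'cc' -> MATCH
  Pos 7: window 'c' -> no
Total matches: 1

1


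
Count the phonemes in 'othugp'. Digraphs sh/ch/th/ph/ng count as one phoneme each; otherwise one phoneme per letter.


Parsing 'othugp' greedily, digraphs first:
  'o' -> vowel phoneme (phonemes so far: 1)
  'th' -> digraph (1 consonant phoneme) (phonemes so far: 2)
  'u' -> vowel phoneme (phonemes so far: 3)
  'g' -> consonant phoneme (phonemes so far: 4)
  'p' -> consonant phoneme (phonemes so far: 5)
Total phonemes: 5

5
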